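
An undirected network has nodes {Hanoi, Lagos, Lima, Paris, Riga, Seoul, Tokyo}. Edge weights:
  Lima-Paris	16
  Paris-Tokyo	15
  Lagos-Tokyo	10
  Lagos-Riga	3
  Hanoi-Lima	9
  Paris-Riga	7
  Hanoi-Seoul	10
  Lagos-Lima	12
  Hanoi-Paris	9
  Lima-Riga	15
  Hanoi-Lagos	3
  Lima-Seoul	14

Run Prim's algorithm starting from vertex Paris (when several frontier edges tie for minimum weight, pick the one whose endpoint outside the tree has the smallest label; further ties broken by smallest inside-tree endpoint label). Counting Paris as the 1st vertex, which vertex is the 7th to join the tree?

Grow the tree from Paris using Prim:
Step 1: frontier [Paris-Riga 7, Hanoi-Paris 9, Paris-Tokyo 15, Lima-Paris 16] → take Paris-Riga (7); add Riga.
Step 2: frontier [Hanoi-Paris 9, Paris-Tokyo 15, Lima-Paris 16, Lagos-Riga 3, Lima-Riga 15] → take Lagos-Riga (3); add Lagos.
Step 3: frontier [Hanoi-Lagos 3, Lagos-Tokyo 10, Lagos-Lima 12, Hanoi-Paris 9, Paris-Tokyo 15, Lima-Paris 16, Lima-Riga 15] → take Hanoi-Lagos (3); add Hanoi.
Step 4: frontier [Hanoi-Lima 9, Hanoi-Seoul 10, Lagos-Tokyo 10, Lagos-Lima 12, Paris-Tokyo 15, Lima-Paris 16, Lima-Riga 15] → take Hanoi-Lima (9); add Lima.
Step 5: frontier [Hanoi-Seoul 10, Lagos-Tokyo 10, Lima-Seoul 14, Paris-Tokyo 15] → take Hanoi-Seoul (10); add Seoul.
Step 6: frontier [Lagos-Tokyo 10, Paris-Tokyo 15] → take Lagos-Tokyo (10); add Tokyo.
Vertex order: Paris, Riga, Lagos, Hanoi, Lima, Seoul, Tokyo. The 7th vertex is Tokyo.

Tokyo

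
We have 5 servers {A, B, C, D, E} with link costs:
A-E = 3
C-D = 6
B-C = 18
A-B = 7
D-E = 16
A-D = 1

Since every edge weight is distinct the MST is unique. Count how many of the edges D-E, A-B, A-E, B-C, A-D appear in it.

3

Sort edges by weight, then run Kruskal:
A-D (1): add — endpoints in different components.
A-E (3): add — endpoints in different components.
C-D (6): add — endpoints in different components.
A-B (7): add — endpoints in different components.
MST edge set: {A-D, A-E, C-D, A-B}.
Of the listed edges, {A-B, A-E, A-D} are in the MST → 3.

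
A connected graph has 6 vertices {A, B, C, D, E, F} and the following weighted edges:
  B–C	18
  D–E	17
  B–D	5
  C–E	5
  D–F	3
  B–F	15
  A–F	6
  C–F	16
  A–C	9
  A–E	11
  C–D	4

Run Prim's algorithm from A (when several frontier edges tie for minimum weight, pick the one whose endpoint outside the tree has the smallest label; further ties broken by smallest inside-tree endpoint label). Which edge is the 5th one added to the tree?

Grow the tree from A using Prim:
Step 1: cheapest edge leaving the tree is A–F (6); add F.
Step 2: cheapest edge leaving the tree is D–F (3); add D.
Step 3: cheapest edge leaving the tree is C–D (4); add C.
Step 4: cheapest edge leaving the tree is B–D (5); add B.
Step 5: cheapest edge leaving the tree is C–E (5); add E.
The 5th edge added is C–E.

C-E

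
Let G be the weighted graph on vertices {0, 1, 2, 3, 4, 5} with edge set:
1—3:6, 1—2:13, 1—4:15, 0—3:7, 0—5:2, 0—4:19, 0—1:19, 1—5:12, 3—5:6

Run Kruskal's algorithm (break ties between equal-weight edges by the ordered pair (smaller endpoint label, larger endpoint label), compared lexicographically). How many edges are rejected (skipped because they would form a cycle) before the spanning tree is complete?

Kruskal: consider edges lightest-first.
0—5 (2): add. Components now {0,5} {1} {2} {3} {4}
1—3 (6): add. Components now {0,5} {1,3} {2} {4}
3—5 (6): add. Components now {0,1,3,5} {2} {4}
0—3 (7): skip — 0 and 3 already connected.
1—5 (12): skip — 1 and 5 already connected.
1—2 (13): add. Components now {0,1,2,3,5} {4}
1—4 (15): add. Components now {0,1,2,3,4,5}
Edges rejected before the tree was complete: 2.

2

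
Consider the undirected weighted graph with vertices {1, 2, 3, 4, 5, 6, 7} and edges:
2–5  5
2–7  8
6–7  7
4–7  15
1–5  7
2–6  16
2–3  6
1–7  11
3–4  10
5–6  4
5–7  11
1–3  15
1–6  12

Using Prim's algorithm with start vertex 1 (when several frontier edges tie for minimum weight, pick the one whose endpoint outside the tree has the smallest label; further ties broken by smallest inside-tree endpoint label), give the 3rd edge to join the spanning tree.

Grow the tree from 1 using Prim:
Step 1: cheapest edge leaving the tree is 1–5 (7); add 5.
Step 2: cheapest edge leaving the tree is 5–6 (4); add 6.
Step 3: cheapest edge leaving the tree is 2–5 (5); add 2.
Step 4: cheapest edge leaving the tree is 2–3 (6); add 3.
Step 5: cheapest edge leaving the tree is 6–7 (7); add 7.
Step 6: cheapest edge leaving the tree is 3–4 (10); add 4.
The 3rd edge added is 2–5.

2-5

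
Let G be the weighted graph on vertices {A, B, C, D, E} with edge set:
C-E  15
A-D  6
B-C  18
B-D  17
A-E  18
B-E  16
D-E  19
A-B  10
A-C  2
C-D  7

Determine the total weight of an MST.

Kruskal: consider edges lightest-first.
A-C (2): add — endpoints in different components.
A-D (6): add — endpoints in different components.
C-D (7): skip — C and D already connected.
A-B (10): add — endpoints in different components.
C-E (15): add — endpoints in different components.
MST edges: A-C, A-D, A-B, C-E; total weight 2+6+10+15 = 33.

33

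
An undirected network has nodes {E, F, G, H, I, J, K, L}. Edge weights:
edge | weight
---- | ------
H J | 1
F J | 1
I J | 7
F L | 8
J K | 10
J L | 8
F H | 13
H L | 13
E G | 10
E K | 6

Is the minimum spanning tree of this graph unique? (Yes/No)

Kruskal: consider edges lightest-first.
F J (1): add — endpoints in different components.
H J (1): add — endpoints in different components.
E K (6): add — endpoints in different components.
I J (7): add — endpoints in different components.
F L (8): add — endpoints in different components.
J L (8): skip — J and L already connected.
E G (10): add — endpoints in different components.
J K (10): add — endpoints in different components.
Non-tree edge J L has weight 8, equal to the heaviest edge on its tree cycle — swapping gives another MST of the same weight. Not unique.

No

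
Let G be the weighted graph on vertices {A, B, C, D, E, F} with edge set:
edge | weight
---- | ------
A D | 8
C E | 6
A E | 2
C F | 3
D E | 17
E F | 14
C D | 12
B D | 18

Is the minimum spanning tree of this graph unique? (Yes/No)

Yes

Kruskal's algorithm — process edges by increasing weight (ties by edge label):
A E (2): add. Components now {A,E} {B} {C} {D} {F}
C F (3): add. Components now {A,E} {B} {C,F} {D}
C E (6): add. Components now {A,C,E,F} {B} {D}
A D (8): add. Components now {A,C,D,E,F} {B}
C D (12): skip — C and D already connected.
E F (14): skip — E and F already connected.
D E (17): skip — D and E already connected.
B D (18): add. Components now {A,B,C,D,E,F}
Every non-tree edge has weight strictly greater than the heaviest edge on the tree path between its endpoints, so the MST is unique.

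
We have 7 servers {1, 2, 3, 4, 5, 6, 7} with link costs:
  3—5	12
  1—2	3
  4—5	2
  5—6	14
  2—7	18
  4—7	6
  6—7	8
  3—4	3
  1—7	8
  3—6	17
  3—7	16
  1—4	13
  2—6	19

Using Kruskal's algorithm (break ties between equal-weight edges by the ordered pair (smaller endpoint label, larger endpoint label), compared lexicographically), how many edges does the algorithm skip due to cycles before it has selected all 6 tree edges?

0

Kruskal: consider edges lightest-first.
4—5 (2): add. Components now {1} {2} {3} {4,5} {6} {7}
1—2 (3): add. Components now {1,2} {3} {4,5} {6} {7}
3—4 (3): add. Components now {1,2} {3,4,5} {6} {7}
4—7 (6): add. Components now {1,2} {3,4,5,7} {6}
1—7 (8): add. Components now {1,2,3,4,5,7} {6}
6—7 (8): add. Components now {1,2,3,4,5,6,7}
Edges rejected before the tree was complete: 0.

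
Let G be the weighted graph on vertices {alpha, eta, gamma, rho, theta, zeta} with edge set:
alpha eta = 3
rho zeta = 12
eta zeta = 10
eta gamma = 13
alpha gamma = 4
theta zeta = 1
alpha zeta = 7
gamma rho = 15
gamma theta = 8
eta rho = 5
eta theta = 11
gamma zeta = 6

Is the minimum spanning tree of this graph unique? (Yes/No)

Kruskal: consider edges lightest-first.
theta zeta (1): add — endpoints in different components.
alpha eta (3): add — endpoints in different components.
alpha gamma (4): add — endpoints in different components.
eta rho (5): add — endpoints in different components.
gamma zeta (6): add — endpoints in different components.
Every non-tree edge has weight strictly greater than the heaviest edge on the tree path between its endpoints, so the MST is unique.

Yes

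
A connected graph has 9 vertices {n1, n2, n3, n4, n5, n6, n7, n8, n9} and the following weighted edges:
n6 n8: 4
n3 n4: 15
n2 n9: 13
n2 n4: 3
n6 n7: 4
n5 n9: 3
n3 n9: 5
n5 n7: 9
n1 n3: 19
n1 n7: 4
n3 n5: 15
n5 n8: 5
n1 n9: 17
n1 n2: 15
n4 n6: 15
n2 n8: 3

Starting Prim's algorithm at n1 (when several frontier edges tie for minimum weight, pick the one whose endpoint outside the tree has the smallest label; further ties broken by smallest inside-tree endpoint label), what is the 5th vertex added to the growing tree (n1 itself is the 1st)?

n2

Grow the tree from n1 using Prim:
Step 1: cheapest edge leaving the tree is n1 n7 (4); add n7.
Step 2: cheapest edge leaving the tree is n6 n7 (4); add n6.
Step 3: cheapest edge leaving the tree is n6 n8 (4); add n8.
Step 4: cheapest edge leaving the tree is n2 n8 (3); add n2.
Step 5: cheapest edge leaving the tree is n2 n4 (3); add n4.
Step 6: cheapest edge leaving the tree is n5 n8 (5); add n5.
Step 7: cheapest edge leaving the tree is n5 n9 (3); add n9.
Step 8: cheapest edge leaving the tree is n3 n9 (5); add n3.
Vertex order: n1, n7, n6, n8, n2, n4, n5, n9, n3. The 5th vertex is n2.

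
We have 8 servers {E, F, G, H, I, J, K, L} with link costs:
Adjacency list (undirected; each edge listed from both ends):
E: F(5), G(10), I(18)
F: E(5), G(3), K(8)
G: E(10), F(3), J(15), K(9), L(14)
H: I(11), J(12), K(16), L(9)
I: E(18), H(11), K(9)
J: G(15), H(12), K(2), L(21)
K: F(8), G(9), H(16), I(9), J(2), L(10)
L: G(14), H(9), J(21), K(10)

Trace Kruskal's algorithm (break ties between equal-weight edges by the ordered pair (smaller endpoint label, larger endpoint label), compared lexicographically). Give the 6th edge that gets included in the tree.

Kruskal: consider edges lightest-first.
J–K (2): add — endpoints in different components.
F–G (3): add — endpoints in different components.
E–F (5): add — endpoints in different components.
F–K (8): add — endpoints in different components.
G–K (9): skip — G and K already connected.
H–L (9): add — endpoints in different components.
I–K (9): add — endpoints in different components.
E–G (10): skip — E and G already connected.
K–L (10): add — endpoints in different components.
The 6th edge added is I–K.

I-K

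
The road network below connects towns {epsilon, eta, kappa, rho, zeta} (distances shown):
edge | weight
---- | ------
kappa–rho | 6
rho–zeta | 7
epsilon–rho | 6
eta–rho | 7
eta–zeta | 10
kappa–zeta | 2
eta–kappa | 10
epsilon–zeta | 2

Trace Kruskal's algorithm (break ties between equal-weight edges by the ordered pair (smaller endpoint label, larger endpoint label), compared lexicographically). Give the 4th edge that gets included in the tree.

Kruskal: consider edges lightest-first.
epsilon–zeta (2): add. Components now {kappa} {epsilon,zeta} {eta} {rho}
kappa–zeta (2): add. Components now {epsilon,kappa,zeta} {eta} {rho}
epsilon–rho (6): add. Components now {epsilon,kappa,rho,zeta} {eta}
kappa–rho (6): skip — kappa and rho already connected.
eta–rho (7): add. Components now {epsilon,eta,kappa,rho,zeta}
The 4th edge added is eta–rho.

eta-rho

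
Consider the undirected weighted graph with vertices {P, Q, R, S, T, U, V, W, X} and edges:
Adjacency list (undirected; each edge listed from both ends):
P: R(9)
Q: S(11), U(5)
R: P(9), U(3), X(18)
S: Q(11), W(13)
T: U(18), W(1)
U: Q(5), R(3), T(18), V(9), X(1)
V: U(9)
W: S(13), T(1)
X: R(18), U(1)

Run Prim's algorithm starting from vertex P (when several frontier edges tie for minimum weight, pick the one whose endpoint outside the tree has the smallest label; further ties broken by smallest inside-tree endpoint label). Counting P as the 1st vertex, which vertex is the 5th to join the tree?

Q

Prim, starting at P.
Step 1: frontier [P—R 9] → take P—R (9); add R.
Step 2: frontier [R—U 3, R—X 18] → take R—U (3); add U.
Step 3: frontier [R—X 18, U—X 1, Q—U 5, U—V 9, T—U 18] → take U—X (1); add X.
Step 4: frontier [Q—U 5, U—V 9, T—U 18] → take Q—U (5); add Q.
Step 5: frontier [Q—S 11, U—V 9, T—U 18] → take U—V (9); add V.
Step 6: frontier [Q—S 11, T—U 18] → take Q—S (11); add S.
Step 7: frontier [S—W 13, T—U 18] → take S—W (13); add W.
Step 8: frontier [T—U 18, T—W 1] → take T—W (1); add T.
Vertex order: P, R, U, X, Q, V, S, W, T. The 5th vertex is Q.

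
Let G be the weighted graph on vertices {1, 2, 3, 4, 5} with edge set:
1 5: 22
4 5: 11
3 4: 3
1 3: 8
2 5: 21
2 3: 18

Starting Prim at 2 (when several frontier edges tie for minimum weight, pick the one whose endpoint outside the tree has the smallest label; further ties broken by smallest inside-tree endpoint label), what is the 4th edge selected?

4-5

Prim's algorithm from 2:
Step 1: cheapest edge leaving the tree is 2 3 (18); add 3.
Step 2: cheapest edge leaving the tree is 3 4 (3); add 4.
Step 3: cheapest edge leaving the tree is 1 3 (8); add 1.
Step 4: cheapest edge leaving the tree is 4 5 (11); add 5.
The 4th edge added is 4 5.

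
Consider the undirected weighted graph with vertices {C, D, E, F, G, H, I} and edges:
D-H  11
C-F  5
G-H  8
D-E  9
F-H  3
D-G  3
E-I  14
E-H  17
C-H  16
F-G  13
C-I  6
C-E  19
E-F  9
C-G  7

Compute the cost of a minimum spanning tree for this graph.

Sort edges by weight, then run Kruskal:
D-G (3): add. Components now {C} {D,G} {E} {F} {H} {I}
F-H (3): add. Components now {C} {D,G} {E} {F,H} {I}
C-F (5): add. Components now {C,F,H} {D,G} {E} {I}
C-I (6): add. Components now {C,F,H,I} {D,G} {E}
C-G (7): add. Components now {C,D,F,G,H,I} {E}
G-H (8): skip — G and H already connected.
D-E (9): add. Components now {C,D,E,F,G,H,I}
MST edges: D-G, F-H, C-F, C-I, C-G, D-E; total weight 3+3+5+6+7+9 = 33.

33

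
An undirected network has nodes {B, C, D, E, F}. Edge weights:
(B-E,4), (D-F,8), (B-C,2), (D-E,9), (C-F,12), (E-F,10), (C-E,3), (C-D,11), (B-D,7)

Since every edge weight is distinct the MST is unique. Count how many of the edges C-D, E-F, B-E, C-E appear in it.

1

Sort edges by weight, then run Kruskal:
B-C (2): add. Components now {B,C} {D} {E} {F}
C-E (3): add. Components now {B,C,E} {D} {F}
B-E (4): skip — B and E already connected.
B-D (7): add. Components now {B,C,D,E} {F}
D-F (8): add. Components now {B,C,D,E,F}
MST edge set: {B-C, C-E, B-D, D-F}.
Of the listed edges, {C-E} are in the MST → 1.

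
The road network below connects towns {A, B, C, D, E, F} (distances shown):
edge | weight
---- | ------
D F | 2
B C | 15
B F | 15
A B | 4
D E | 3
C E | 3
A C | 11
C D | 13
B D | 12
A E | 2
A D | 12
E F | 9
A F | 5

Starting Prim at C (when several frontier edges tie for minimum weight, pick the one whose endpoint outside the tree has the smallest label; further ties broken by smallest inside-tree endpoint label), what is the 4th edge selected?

D-F

Grow the tree from C using Prim:
Step 1: cheapest edge leaving the tree is C E (3); add E.
Step 2: cheapest edge leaving the tree is A E (2); add A.
Step 3: cheapest edge leaving the tree is D E (3); add D.
Step 4: cheapest edge leaving the tree is D F (2); add F.
Step 5: cheapest edge leaving the tree is A B (4); add B.
The 4th edge added is D F.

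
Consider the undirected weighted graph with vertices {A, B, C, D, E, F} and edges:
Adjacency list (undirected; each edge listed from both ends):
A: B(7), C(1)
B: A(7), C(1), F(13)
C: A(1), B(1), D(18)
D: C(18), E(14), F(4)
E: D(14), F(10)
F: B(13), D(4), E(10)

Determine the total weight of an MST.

Prim, starting at A.
Step 1: frontier [A C 1, A B 7] → take A C (1); add C.
Step 2: frontier [A B 7, B C 1, C D 18] → take B C (1); add B.
Step 3: frontier [B F 13, C D 18] → take B F (13); add F.
Step 4: frontier [C D 18, D F 4, E F 10] → take D F (4); add D.
Step 5: frontier [D E 14, E F 10] → take E F (10); add E.
MST edges: A C, B C, B F, D F, E F; total weight 1+1+13+4+10 = 29.

29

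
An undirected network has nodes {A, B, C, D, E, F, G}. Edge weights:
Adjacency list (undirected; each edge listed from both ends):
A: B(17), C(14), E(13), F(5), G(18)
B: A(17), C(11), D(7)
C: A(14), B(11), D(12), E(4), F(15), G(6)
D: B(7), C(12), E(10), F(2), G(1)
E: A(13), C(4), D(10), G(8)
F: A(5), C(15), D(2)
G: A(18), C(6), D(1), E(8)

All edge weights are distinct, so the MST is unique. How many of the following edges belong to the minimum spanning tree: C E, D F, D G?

Sort edges by weight, then run Kruskal:
D G (1): add. Components now {A} {B} {C} {D,G} {E} {F}
D F (2): add. Components now {A} {B} {C} {D,F,G} {E}
C E (4): add. Components now {A} {B} {C,E} {D,F,G}
A F (5): add. Components now {A,D,F,G} {B} {C,E}
C G (6): add. Components now {A,C,D,E,F,G} {B}
B D (7): add. Components now {A,B,C,D,E,F,G}
MST edge set: {D G, D F, C E, A F, C G, B D}.
Of the listed edges, {C E, D F, D G} are in the MST → 3.

3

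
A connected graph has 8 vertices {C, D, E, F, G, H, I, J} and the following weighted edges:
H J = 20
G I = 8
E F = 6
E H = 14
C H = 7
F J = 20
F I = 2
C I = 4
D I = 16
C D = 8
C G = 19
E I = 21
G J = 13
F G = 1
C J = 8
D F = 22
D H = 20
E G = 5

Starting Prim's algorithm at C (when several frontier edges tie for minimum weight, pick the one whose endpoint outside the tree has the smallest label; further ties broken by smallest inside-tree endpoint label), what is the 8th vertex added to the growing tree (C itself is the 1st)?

J

Prim, starting at C.
Step 1: cheapest edge leaving the tree is C I (4); add I.
Step 2: cheapest edge leaving the tree is F I (2); add F.
Step 3: cheapest edge leaving the tree is F G (1); add G.
Step 4: cheapest edge leaving the tree is E G (5); add E.
Step 5: cheapest edge leaving the tree is C H (7); add H.
Step 6: cheapest edge leaving the tree is C D (8); add D.
Step 7: cheapest edge leaving the tree is C J (8); add J.
Vertex order: C, I, F, G, E, H, D, J. The 8th vertex is J.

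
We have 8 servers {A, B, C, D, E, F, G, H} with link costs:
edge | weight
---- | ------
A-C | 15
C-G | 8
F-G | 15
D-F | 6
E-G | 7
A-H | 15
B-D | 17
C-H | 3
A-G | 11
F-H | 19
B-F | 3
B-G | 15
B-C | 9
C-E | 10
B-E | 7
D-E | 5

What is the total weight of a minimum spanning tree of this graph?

43

Kruskal: consider edges lightest-first.
B-F (3): add — endpoints in different components.
C-H (3): add — endpoints in different components.
D-E (5): add — endpoints in different components.
D-F (6): add — endpoints in different components.
B-E (7): skip — B and E already connected.
E-G (7): add — endpoints in different components.
C-G (8): add — endpoints in different components.
B-C (9): skip — B and C already connected.
C-E (10): skip — C and E already connected.
A-G (11): add — endpoints in different components.
MST edges: B-F, C-H, D-E, D-F, E-G, C-G, A-G; total weight 3+3+5+6+7+8+11 = 43.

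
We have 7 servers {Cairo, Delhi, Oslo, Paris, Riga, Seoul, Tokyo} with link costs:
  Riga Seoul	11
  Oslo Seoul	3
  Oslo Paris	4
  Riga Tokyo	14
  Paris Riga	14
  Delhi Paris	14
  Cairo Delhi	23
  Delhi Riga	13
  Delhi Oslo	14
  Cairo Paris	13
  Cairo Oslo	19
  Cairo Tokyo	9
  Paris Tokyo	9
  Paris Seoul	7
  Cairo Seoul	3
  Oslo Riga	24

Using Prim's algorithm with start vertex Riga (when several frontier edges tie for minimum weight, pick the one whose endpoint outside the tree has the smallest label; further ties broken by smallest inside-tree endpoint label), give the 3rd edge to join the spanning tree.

Prim, starting at Riga.
Step 1: cheapest edge leaving the tree is Riga Seoul (11); add Seoul.
Step 2: cheapest edge leaving the tree is Cairo Seoul (3); add Cairo.
Step 3: cheapest edge leaving the tree is Oslo Seoul (3); add Oslo.
Step 4: cheapest edge leaving the tree is Oslo Paris (4); add Paris.
Step 5: cheapest edge leaving the tree is Cairo Tokyo (9); add Tokyo.
Step 6: cheapest edge leaving the tree is Delhi Riga (13); add Delhi.
The 3rd edge added is Oslo Seoul.

Oslo-Seoul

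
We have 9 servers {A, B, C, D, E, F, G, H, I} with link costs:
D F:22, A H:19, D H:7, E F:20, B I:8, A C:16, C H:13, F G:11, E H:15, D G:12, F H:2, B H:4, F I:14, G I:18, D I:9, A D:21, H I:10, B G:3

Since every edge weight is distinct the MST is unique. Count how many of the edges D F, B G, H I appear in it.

1

Kruskal's algorithm — process edges by increasing weight (ties by edge label):
F H (2): add — endpoints in different components.
B G (3): add — endpoints in different components.
B H (4): add — endpoints in different components.
D H (7): add — endpoints in different components.
B I (8): add — endpoints in different components.
D I (9): skip — D and I already connected.
H I (10): skip — H and I already connected.
F G (11): skip — F and G already connected.
D G (12): skip — D and G already connected.
C H (13): add — endpoints in different components.
F I (14): skip — F and I already connected.
E H (15): add — endpoints in different components.
A C (16): add — endpoints in different components.
MST edge set: {F H, B G, B H, D H, B I, C H, E H, A C}.
Of the listed edges, {B G} are in the MST → 1.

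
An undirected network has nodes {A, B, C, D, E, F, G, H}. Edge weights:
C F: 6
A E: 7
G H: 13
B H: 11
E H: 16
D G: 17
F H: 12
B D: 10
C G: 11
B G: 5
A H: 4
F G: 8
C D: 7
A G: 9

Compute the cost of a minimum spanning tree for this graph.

46

Grow the tree from A using Prim:
Step 1: frontier [A H 4, A E 7, A G 9] → take A H (4); add H.
Step 2: frontier [A E 7, A G 9, B H 11, F H 12, G H 13, E H 16] → take A E (7); add E.
Step 3: frontier [A G 9, B H 11, F H 12, G H 13] → take A G (9); add G.
Step 4: frontier [B G 5, F G 8, C G 11, D G 17, B H 11, F H 12] → take B G (5); add B.
Step 5: frontier [B D 10, F G 8, C G 11, D G 17, F H 12] → take F G (8); add F.
Step 6: frontier [B D 10, C F 6, C G 11, D G 17] → take C F (6); add C.
Step 7: frontier [B D 10, C D 7, D G 17] → take C D (7); add D.
MST edges: A H, A E, A G, B G, F G, C F, C D; total weight 4+7+9+5+8+6+7 = 46.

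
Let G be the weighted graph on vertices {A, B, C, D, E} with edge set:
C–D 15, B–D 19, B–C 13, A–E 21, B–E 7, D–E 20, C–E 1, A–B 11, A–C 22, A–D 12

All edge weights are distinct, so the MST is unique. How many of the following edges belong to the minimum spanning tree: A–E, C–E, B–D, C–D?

1

Kruskal: consider edges lightest-first.
C–E (1): add. Components now {A} {B} {C,E} {D}
B–E (7): add. Components now {A} {B,C,E} {D}
A–B (11): add. Components now {A,B,C,E} {D}
A–D (12): add. Components now {A,B,C,D,E}
MST edge set: {C–E, B–E, A–B, A–D}.
Of the listed edges, {C–E} are in the MST → 1.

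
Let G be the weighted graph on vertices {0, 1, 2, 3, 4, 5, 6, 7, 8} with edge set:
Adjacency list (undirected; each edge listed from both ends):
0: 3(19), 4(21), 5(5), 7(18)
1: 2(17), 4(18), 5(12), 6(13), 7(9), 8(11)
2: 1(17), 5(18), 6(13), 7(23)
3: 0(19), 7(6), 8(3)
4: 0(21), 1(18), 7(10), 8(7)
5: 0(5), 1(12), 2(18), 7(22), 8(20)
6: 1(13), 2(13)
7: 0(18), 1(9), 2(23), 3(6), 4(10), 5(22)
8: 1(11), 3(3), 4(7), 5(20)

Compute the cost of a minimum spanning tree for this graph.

Grow the tree from 3 using Prim:
Step 1: cheapest edge leaving the tree is 3-8 (3); add 8.
Step 2: cheapest edge leaving the tree is 3-7 (6); add 7.
Step 3: cheapest edge leaving the tree is 4-8 (7); add 4.
Step 4: cheapest edge leaving the tree is 1-7 (9); add 1.
Step 5: cheapest edge leaving the tree is 1-5 (12); add 5.
Step 6: cheapest edge leaving the tree is 0-5 (5); add 0.
Step 7: cheapest edge leaving the tree is 1-6 (13); add 6.
Step 8: cheapest edge leaving the tree is 2-6 (13); add 2.
MST edges: 3-8, 3-7, 4-8, 1-7, 1-5, 0-5, 1-6, 2-6; total weight 3+6+7+9+12+5+13+13 = 68.

68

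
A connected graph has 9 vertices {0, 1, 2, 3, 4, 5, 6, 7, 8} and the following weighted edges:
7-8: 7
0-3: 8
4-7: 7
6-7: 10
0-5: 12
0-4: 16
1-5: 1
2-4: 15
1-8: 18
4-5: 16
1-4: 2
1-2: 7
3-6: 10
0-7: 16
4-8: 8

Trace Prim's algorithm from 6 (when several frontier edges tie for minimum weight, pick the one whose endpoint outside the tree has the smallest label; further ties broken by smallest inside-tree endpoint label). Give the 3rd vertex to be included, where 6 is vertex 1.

Prim's algorithm from 6:
Step 1: cheapest edge leaving the tree is 3-6 (10); add 3.
Step 2: cheapest edge leaving the tree is 0-3 (8); add 0.
Step 3: cheapest edge leaving the tree is 6-7 (10); add 7.
Step 4: cheapest edge leaving the tree is 4-7 (7); add 4.
Step 5: cheapest edge leaving the tree is 1-4 (2); add 1.
Step 6: cheapest edge leaving the tree is 1-5 (1); add 5.
Step 7: cheapest edge leaving the tree is 1-2 (7); add 2.
Step 8: cheapest edge leaving the tree is 7-8 (7); add 8.
Vertex order: 6, 3, 0, 7, 4, 1, 5, 2, 8. The 3rd vertex is 0.

0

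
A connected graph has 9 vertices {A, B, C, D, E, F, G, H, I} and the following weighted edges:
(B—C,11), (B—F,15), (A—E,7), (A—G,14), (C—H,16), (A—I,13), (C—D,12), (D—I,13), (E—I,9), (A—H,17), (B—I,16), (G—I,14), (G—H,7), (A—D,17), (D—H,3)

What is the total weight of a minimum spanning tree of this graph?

77

Prim's algorithm from F:
Step 1: cheapest edge leaving the tree is B—F (15); add B.
Step 2: cheapest edge leaving the tree is B—C (11); add C.
Step 3: cheapest edge leaving the tree is C—D (12); add D.
Step 4: cheapest edge leaving the tree is D—H (3); add H.
Step 5: cheapest edge leaving the tree is G—H (7); add G.
Step 6: cheapest edge leaving the tree is D—I (13); add I.
Step 7: cheapest edge leaving the tree is E—I (9); add E.
Step 8: cheapest edge leaving the tree is A—E (7); add A.
MST edges: B—F, B—C, C—D, D—H, G—H, D—I, E—I, A—E; total weight 15+11+12+3+7+13+9+7 = 77.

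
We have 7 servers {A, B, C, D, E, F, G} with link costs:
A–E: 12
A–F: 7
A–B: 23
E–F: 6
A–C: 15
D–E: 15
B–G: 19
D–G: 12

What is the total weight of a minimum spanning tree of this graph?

74

Prim, starting at E.
Step 1: frontier [E–F 6, A–E 12, D–E 15] → take E–F (6); add F.
Step 2: frontier [A–E 12, D–E 15, A–F 7] → take A–F (7); add A.
Step 3: frontier [A–C 15, A–B 23, D–E 15] → take A–C (15); add C.
Step 4: frontier [A–B 23, D–E 15] → take D–E (15); add D.
Step 5: frontier [A–B 23, D–G 12] → take D–G (12); add G.
Step 6: frontier [A–B 23, B–G 19] → take B–G (19); add B.
MST edges: E–F, A–F, A–C, D–E, D–G, B–G; total weight 6+7+15+15+12+19 = 74.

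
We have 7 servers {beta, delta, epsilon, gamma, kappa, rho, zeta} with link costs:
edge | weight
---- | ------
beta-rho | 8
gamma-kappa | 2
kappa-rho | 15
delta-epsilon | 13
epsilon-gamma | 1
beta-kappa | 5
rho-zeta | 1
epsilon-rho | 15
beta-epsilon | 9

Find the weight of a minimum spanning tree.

30

Kruskal's algorithm — process edges by increasing weight (ties by edge label):
epsilon-gamma (1): add — endpoints in different components.
rho-zeta (1): add — endpoints in different components.
gamma-kappa (2): add — endpoints in different components.
beta-kappa (5): add — endpoints in different components.
beta-rho (8): add — endpoints in different components.
beta-epsilon (9): skip — beta and epsilon already connected.
delta-epsilon (13): add — endpoints in different components.
MST edges: epsilon-gamma, rho-zeta, gamma-kappa, beta-kappa, beta-rho, delta-epsilon; total weight 1+1+2+5+8+13 = 30.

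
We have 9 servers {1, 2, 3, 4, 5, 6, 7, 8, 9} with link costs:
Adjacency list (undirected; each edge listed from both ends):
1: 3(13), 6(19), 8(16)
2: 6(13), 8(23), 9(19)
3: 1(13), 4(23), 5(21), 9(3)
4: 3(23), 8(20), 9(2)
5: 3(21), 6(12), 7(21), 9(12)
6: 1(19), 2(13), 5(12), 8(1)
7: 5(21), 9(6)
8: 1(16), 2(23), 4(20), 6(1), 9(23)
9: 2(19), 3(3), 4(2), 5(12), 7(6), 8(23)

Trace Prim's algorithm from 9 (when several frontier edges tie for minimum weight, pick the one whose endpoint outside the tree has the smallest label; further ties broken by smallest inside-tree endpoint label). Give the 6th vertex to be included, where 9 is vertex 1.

6

Grow the tree from 9 using Prim:
Step 1: cheapest edge leaving the tree is 4–9 (2); add 4.
Step 2: cheapest edge leaving the tree is 3–9 (3); add 3.
Step 3: cheapest edge leaving the tree is 7–9 (6); add 7.
Step 4: cheapest edge leaving the tree is 5–9 (12); add 5.
Step 5: cheapest edge leaving the tree is 5–6 (12); add 6.
Step 6: cheapest edge leaving the tree is 6–8 (1); add 8.
Step 7: cheapest edge leaving the tree is 1–3 (13); add 1.
Step 8: cheapest edge leaving the tree is 2–6 (13); add 2.
Vertex order: 9, 4, 3, 7, 5, 6, 8, 1, 2. The 6th vertex is 6.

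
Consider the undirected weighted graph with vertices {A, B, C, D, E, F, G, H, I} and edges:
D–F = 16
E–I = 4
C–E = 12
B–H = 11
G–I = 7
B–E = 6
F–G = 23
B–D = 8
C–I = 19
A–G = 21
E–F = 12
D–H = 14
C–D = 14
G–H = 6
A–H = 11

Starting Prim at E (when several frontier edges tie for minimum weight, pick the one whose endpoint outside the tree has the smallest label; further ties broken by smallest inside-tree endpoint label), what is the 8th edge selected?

Prim's algorithm from E:
Step 1: cheapest edge leaving the tree is E–I (4); add I.
Step 2: cheapest edge leaving the tree is B–E (6); add B.
Step 3: cheapest edge leaving the tree is G–I (7); add G.
Step 4: cheapest edge leaving the tree is G–H (6); add H.
Step 5: cheapest edge leaving the tree is B–D (8); add D.
Step 6: cheapest edge leaving the tree is A–H (11); add A.
Step 7: cheapest edge leaving the tree is C–E (12); add C.
Step 8: cheapest edge leaving the tree is E–F (12); add F.
The 8th edge added is E–F.

E-F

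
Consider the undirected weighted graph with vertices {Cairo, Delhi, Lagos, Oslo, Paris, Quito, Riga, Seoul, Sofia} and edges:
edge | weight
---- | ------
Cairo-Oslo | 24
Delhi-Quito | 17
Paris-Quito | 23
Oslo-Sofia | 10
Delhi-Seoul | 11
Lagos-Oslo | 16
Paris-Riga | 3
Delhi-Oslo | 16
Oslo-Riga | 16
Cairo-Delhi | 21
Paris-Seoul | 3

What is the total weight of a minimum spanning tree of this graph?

97

Sort edges by weight, then run Kruskal:
Paris-Riga (3): add — endpoints in different components.
Paris-Seoul (3): add — endpoints in different components.
Oslo-Sofia (10): add — endpoints in different components.
Delhi-Seoul (11): add — endpoints in different components.
Delhi-Oslo (16): add — endpoints in different components.
Lagos-Oslo (16): add — endpoints in different components.
Oslo-Riga (16): skip — Oslo and Riga already connected.
Delhi-Quito (17): add — endpoints in different components.
Cairo-Delhi (21): add — endpoints in different components.
MST edges: Paris-Riga, Paris-Seoul, Oslo-Sofia, Delhi-Seoul, Delhi-Oslo, Lagos-Oslo, Delhi-Quito, Cairo-Delhi; total weight 3+3+10+11+16+16+17+21 = 97.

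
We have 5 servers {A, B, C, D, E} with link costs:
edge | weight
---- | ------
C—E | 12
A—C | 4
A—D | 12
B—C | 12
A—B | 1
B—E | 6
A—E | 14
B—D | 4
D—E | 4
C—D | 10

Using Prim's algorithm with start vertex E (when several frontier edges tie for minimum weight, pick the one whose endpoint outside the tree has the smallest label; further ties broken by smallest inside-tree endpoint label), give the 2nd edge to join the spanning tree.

Prim's algorithm from E:
Step 1: cheapest edge leaving the tree is D—E (4); add D.
Step 2: cheapest edge leaving the tree is B—D (4); add B.
Step 3: cheapest edge leaving the tree is A—B (1); add A.
Step 4: cheapest edge leaving the tree is A—C (4); add C.
The 2nd edge added is B—D.

B-D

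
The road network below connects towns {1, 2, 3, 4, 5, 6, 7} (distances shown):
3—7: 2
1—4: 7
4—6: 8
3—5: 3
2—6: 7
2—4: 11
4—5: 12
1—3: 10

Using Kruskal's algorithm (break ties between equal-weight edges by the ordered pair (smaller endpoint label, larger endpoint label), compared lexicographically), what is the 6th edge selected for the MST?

Kruskal: consider edges lightest-first.
3—7 (2): add — endpoints in different components.
3—5 (3): add — endpoints in different components.
1—4 (7): add — endpoints in different components.
2—6 (7): add — endpoints in different components.
4—6 (8): add — endpoints in different components.
1—3 (10): add — endpoints in different components.
The 6th edge added is 1—3.

1-3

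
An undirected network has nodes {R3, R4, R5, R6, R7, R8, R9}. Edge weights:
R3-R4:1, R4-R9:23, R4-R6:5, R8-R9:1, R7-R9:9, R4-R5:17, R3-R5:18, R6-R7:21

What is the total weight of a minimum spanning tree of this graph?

54

Sort edges by weight, then run Kruskal:
R3-R4 (1): add — endpoints in different components.
R8-R9 (1): add — endpoints in different components.
R4-R6 (5): add — endpoints in different components.
R7-R9 (9): add — endpoints in different components.
R4-R5 (17): add — endpoints in different components.
R3-R5 (18): skip — R3 and R5 already connected.
R6-R7 (21): add — endpoints in different components.
MST edges: R3-R4, R8-R9, R4-R6, R7-R9, R4-R5, R6-R7; total weight 1+1+5+9+17+21 = 54.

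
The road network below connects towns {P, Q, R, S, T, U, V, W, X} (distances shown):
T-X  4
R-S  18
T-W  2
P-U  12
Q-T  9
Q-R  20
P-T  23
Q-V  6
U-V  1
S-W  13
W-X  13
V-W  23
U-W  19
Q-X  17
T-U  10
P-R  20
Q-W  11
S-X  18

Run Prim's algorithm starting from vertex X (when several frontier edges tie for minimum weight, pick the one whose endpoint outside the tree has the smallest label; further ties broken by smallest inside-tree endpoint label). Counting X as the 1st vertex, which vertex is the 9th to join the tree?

R

Prim, starting at X.
Step 1: cheapest edge leaving the tree is T-X (4); add T.
Step 2: cheapest edge leaving the tree is T-W (2); add W.
Step 3: cheapest edge leaving the tree is Q-T (9); add Q.
Step 4: cheapest edge leaving the tree is Q-V (6); add V.
Step 5: cheapest edge leaving the tree is U-V (1); add U.
Step 6: cheapest edge leaving the tree is P-U (12); add P.
Step 7: cheapest edge leaving the tree is S-W (13); add S.
Step 8: cheapest edge leaving the tree is R-S (18); add R.
Vertex order: X, T, W, Q, V, U, P, S, R. The 9th vertex is R.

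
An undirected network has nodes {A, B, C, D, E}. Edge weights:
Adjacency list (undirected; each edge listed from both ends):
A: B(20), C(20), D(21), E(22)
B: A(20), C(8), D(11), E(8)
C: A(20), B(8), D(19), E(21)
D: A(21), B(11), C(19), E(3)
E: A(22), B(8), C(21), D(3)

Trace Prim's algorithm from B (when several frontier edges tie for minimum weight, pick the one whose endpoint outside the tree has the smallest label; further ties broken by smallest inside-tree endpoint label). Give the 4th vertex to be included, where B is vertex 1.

D

Prim, starting at B.
Step 1: cheapest edge leaving the tree is B–C (8); add C.
Step 2: cheapest edge leaving the tree is B–E (8); add E.
Step 3: cheapest edge leaving the tree is D–E (3); add D.
Step 4: cheapest edge leaving the tree is A–B (20); add A.
Vertex order: B, C, E, D, A. The 4th vertex is D.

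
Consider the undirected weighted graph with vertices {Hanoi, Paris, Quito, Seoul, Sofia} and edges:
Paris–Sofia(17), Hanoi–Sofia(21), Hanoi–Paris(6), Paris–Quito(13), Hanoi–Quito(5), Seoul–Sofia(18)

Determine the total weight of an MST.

46

Kruskal: consider edges lightest-first.
Hanoi–Quito (5): add — endpoints in different components.
Hanoi–Paris (6): add — endpoints in different components.
Paris–Quito (13): skip — Quito and Paris already connected.
Paris–Sofia (17): add — endpoints in different components.
Seoul–Sofia (18): add — endpoints in different components.
MST edges: Hanoi–Quito, Hanoi–Paris, Paris–Sofia, Seoul–Sofia; total weight 5+6+17+18 = 46.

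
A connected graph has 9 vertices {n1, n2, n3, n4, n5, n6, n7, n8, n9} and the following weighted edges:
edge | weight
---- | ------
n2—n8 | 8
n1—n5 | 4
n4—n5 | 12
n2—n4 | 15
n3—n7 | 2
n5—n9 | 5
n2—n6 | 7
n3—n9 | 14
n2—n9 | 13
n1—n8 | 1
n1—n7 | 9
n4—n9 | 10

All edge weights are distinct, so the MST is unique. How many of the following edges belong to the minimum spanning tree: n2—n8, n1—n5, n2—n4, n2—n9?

Kruskal: consider edges lightest-first.
n1—n8 (1): add — endpoints in different components.
n3—n7 (2): add — endpoints in different components.
n1—n5 (4): add — endpoints in different components.
n5—n9 (5): add — endpoints in different components.
n2—n6 (7): add — endpoints in different components.
n2—n8 (8): add — endpoints in different components.
n1—n7 (9): add — endpoints in different components.
n4—n9 (10): add — endpoints in different components.
MST edge set: {n1—n8, n3—n7, n1—n5, n5—n9, n2—n6, n2—n8, n1—n7, n4—n9}.
Of the listed edges, {n2—n8, n1—n5} are in the MST → 2.

2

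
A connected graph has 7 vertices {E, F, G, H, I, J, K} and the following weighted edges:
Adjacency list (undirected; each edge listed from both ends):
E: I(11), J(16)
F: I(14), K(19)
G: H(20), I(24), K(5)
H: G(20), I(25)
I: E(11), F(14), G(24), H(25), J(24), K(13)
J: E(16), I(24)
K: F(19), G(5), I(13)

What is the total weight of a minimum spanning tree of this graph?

79

Sort edges by weight, then run Kruskal:
G-K (5): add. Components now {E} {F} {G,K} {H} {I} {J}
E-I (11): add. Components now {E,I} {F} {G,K} {H} {J}
I-K (13): add. Components now {E,G,I,K} {F} {H} {J}
F-I (14): add. Components now {E,F,G,I,K} {H} {J}
E-J (16): add. Components now {E,F,G,I,J,K} {H}
F-K (19): skip — F and K already connected.
G-H (20): add. Components now {E,F,G,H,I,J,K}
MST edges: G-K, E-I, I-K, F-I, E-J, G-H; total weight 5+11+13+14+16+20 = 79.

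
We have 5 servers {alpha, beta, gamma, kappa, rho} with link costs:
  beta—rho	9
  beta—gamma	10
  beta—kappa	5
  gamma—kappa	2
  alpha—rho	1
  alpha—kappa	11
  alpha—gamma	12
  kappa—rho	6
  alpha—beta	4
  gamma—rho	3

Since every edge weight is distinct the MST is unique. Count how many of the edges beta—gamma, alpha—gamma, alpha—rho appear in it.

1

Kruskal's algorithm — process edges by increasing weight (ties by edge label):
alpha—rho (1): add. Components now {beta} {kappa} {alpha,rho} {gamma}
gamma—kappa (2): add. Components now {beta} {gamma,kappa} {alpha,rho}
gamma—rho (3): add. Components now {beta} {alpha,gamma,kappa,rho}
alpha—beta (4): add. Components now {alpha,beta,gamma,kappa,rho}
MST edge set: {alpha—rho, gamma—kappa, gamma—rho, alpha—beta}.
Of the listed edges, {alpha—rho} are in the MST → 1.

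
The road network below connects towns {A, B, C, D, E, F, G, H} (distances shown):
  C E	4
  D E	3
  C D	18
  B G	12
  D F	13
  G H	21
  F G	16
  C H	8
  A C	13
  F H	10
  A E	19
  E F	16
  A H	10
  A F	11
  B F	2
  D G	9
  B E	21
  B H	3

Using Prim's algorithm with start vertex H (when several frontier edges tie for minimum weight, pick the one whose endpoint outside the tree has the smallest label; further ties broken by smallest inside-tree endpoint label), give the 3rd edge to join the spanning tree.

Prim's algorithm from H:
Step 1: cheapest edge leaving the tree is B H (3); add B.
Step 2: cheapest edge leaving the tree is B F (2); add F.
Step 3: cheapest edge leaving the tree is C H (8); add C.
Step 4: cheapest edge leaving the tree is C E (4); add E.
Step 5: cheapest edge leaving the tree is D E (3); add D.
Step 6: cheapest edge leaving the tree is D G (9); add G.
Step 7: cheapest edge leaving the tree is A H (10); add A.
The 3rd edge added is C H.

C-H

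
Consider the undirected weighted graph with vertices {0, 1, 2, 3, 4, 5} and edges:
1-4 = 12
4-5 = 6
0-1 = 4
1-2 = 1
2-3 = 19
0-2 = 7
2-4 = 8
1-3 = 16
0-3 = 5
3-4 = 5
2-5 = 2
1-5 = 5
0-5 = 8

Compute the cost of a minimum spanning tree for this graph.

17

Prim, starting at 1.
Step 1: frontier [1-2 1, 0-1 4, 1-5 5, 1-4 12, 1-3 16] → take 1-2 (1); add 2.
Step 2: frontier [0-1 4, 1-5 5, 1-4 12, 1-3 16, 2-5 2, 0-2 7, 2-4 8, 2-3 19] → take 2-5 (2); add 5.
Step 3: frontier [0-1 4, 1-4 12, 1-3 16, 0-2 7, 2-4 8, 2-3 19, 4-5 6, 0-5 8] → take 0-1 (4); add 0.
Step 4: frontier [0-3 5, 1-4 12, 1-3 16, 2-4 8, 2-3 19, 4-5 6] → take 0-3 (5); add 3.
Step 5: frontier [1-4 12, 2-4 8, 3-4 5, 4-5 6] → take 3-4 (5); add 4.
MST edges: 1-2, 2-5, 0-1, 0-3, 3-4; total weight 1+2+4+5+5 = 17.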